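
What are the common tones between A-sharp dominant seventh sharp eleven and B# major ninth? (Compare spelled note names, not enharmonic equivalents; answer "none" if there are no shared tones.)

A-sharp dominant seventh sharp eleven: A-sharp C-double-sharp E-sharp G-sharp D-double-sharp
B# major ninth: B-sharp D-double-sharp F-double-sharp A-double-sharp C-double-sharp
Common to both → C-double-sharp, D-double-sharp.

C-double-sharp, D-double-sharp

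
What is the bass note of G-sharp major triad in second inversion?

G-sharp major triad in root position is G#–B#–D#.
Second inversion places the fifth in the bass, which is D#.

D#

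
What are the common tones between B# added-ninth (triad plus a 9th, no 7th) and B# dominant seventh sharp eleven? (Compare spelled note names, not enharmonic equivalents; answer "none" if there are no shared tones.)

B-sharp, D-double-sharp, F-double-sharp

B# added-ninth: B-sharp D-double-sharp F-double-sharp C-double-sharp
B# dominant seventh sharp eleven: B-sharp D-double-sharp F-double-sharp A-sharp E-double-sharp
Common to both → B-sharp, D-double-sharp, F-double-sharp.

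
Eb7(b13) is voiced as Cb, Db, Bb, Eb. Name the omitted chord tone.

G

Eb7(b13) = Eb, G, Bb, Db, Cb. The voicing lacks the 3rd (major 3rd), G.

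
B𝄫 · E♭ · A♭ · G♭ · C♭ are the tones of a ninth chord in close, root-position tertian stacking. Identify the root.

Arranged so that each adjacent pair is a third by letter name: A♭ – C♭ – E♭ – G♭ – B𝄫.
The bottom of that stack, A♭, is the root (this is A♭ minor seventh flat nine).

A♭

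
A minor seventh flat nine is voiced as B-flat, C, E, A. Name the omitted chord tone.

G

The full A minor seventh flat nine chord is A, C, E, G, B-flat.
Comparing with the voicing, the minor 7th (7th) — G — is absent.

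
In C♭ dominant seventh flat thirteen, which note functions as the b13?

Abb

Root of C♭ dominant seventh flat thirteen = Cb. The 13th is a minor 13th: Cb up a minor 13th → Abb.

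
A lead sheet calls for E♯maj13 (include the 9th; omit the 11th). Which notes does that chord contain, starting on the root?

E#, G##, B#, D##, F##, C##

E♯maj13: major thirteenth on E#.
Root: E#
Major 3rd (3rd): G##
Perfect 5th (5th): B#
Major 7th (7th): D##
Major 9th (9th): F##
Major 13th (13th): C##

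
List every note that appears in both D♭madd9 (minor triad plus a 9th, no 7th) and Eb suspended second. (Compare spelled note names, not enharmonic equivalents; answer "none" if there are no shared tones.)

Eb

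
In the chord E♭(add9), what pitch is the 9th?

F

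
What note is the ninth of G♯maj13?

A#

Root of G♯maj13 = G#. The 9th is a major 9th: G# up a major 9th → A#.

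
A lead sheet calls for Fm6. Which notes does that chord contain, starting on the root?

F, Ab, C, D

Fm6: minor sixth on F.
- root: F
- minor 3rd: Ab
- perfect 5th: C
- major 6th: D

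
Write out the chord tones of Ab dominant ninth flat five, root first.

A-flat, C, E-double-flat, G-flat, B-flat

Root A-flat, quality dominant ninth flat five:
- root: A-flat
- major 3rd: C
- diminished 5th: E-double-flat
- minor 7th: G-flat
- major 9th: B-flat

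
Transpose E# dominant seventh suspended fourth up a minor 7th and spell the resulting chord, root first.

D-sharp, G-sharp, A-sharp, C-sharp

A minor 7th up from E-sharp is D-sharp, so the new chord is D-sharp dominant seventh suspended fourth.
Root: D-sharp
Perfect 4th (4th): G-sharp
Perfect 5th (5th): A-sharp
Minor 7th (7th): C-sharp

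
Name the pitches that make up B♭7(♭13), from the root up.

Root B♭, quality dominant seventh flat thirteen:
- root: B♭
- major 3rd: D
- perfect 5th: F
- minor 7th: A♭
- minor 13th: G♭

B♭, D, F, A♭, G♭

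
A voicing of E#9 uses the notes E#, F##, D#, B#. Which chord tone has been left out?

The full E#9 chord is E#, G##, B#, D#, F##.
Comparing with the voicing, the major 3rd (3rd) — G## — is absent.

G##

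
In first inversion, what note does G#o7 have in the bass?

B

G#o7 in root position is G#–B–D–F.
First inversion places the third in the bass, which is B.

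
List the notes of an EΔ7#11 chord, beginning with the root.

E, G#, B, D#, A#

EΔ7#11 is a major seventh sharp eleven built on E.
root → E
3rd (major 3rd) → G#
5th (perfect 5th) → B
7th (major 7th) → D#
11th (augmented 11th) → A#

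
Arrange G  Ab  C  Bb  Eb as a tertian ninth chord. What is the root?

Ab

Arranged so that each adjacent pair is a third by letter name: Ab – C – Eb – G – Bb.
The bottom of that stack, Ab, is the root (this is Ab major ninth).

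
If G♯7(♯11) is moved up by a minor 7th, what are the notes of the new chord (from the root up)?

A minor 7th up from G# is F#, so the new chord is F# dominant seventh sharp eleven.
root → F#
3rd (major 3rd) → A#
5th (perfect 5th) → C#
7th (minor 7th) → E
11th (augmented 11th) → B#

F# – A# – C# – E – B#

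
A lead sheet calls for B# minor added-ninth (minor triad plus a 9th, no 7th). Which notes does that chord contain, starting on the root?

Root B♯, quality minor added-ninth:
root → B♯
3rd (minor 3rd) → D♯
5th (perfect 5th) → F𝄪
9th (major 9th) → C𝄪

B♯ – D♯ – F𝄪 – C𝄪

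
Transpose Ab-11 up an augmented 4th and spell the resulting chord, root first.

D  F  A  C  E  G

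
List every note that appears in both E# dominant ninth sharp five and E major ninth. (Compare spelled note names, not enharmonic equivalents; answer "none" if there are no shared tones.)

D-sharp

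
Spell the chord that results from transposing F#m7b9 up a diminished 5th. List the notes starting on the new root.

Transposed root: F# → C (diminished 5th up). So we spell C minor seventh flat nine:
root → C
3rd (minor 3rd) → Eb
5th (perfect 5th) → G
7th (minor 7th) → Bb
9th (minor 9th) → Db

C Eb G Bb Db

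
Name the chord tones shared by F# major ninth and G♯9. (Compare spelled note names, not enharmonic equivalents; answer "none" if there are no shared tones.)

F# A# G#

F# major ninth: F# A# C# E# G#
G♯9: G# B# D# F# A#
Common to both → F#, A#, G#.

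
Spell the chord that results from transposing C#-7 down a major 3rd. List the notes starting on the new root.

A major 3rd down from C♯ is A, so the new chord is A minor seventh.
A — root
C — minor 3rd
E — perfect 5th
G — minor 7th

A C E G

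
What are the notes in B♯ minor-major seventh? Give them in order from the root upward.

B-sharp, D-sharp, F-double-sharp, A-double-sharp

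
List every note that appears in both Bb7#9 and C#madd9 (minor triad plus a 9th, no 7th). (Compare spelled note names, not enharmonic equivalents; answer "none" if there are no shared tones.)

C#

Bb7#9: Bb D F Ab C#
C#madd9: C# E G# D#
Common to both → C#.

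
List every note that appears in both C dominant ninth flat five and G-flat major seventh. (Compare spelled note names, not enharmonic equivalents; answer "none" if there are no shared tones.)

C dominant ninth flat five = C, E, G-flat, B-flat, D.
G-flat major seventh = G-flat, B-flat, D-flat, F.
Shared: G-flat, B-flat.

G-flat B-flat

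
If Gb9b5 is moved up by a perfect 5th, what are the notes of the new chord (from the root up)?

Db – F – Abb – Cb – Eb

A perfect 5th up from Gb is Db, so the new chord is Db dominant ninth flat five.
Db — root
F — major 3rd
Abb — diminished 5th
Cb — minor 7th
Eb — major 9th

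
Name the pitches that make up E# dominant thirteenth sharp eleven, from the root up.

E# G## B# D# F## A## C##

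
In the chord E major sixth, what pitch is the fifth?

B

Root of E major sixth = E. The 5th is a perfect 5th: E up a perfect 5th → B.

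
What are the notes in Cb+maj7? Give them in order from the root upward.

Cb, Eb, G, Bb

Root Cb, quality augmented major seventh:
root → Cb
3rd (major 3rd) → Eb
5th (augmented 5th) → G
7th (major 7th) → Bb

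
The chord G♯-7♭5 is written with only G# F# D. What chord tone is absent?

B

G♯-7♭5 = G#, B, D, F#. The voicing lacks the 3rd (minor 3rd), B.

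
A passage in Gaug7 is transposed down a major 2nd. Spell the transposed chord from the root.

A major 2nd down from G is F, so the new chord is F augmented seventh.
- root: F
- major 3rd: A
- augmented 5th: C#
- minor 7th: Eb

F, A, C#, Eb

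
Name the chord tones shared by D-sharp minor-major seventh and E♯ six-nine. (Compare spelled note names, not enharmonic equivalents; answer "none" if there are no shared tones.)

D-sharp minor-major seventh = D-sharp, F-sharp, A-sharp, C-double-sharp.
E♯ six-nine = E-sharp, G-double-sharp, B-sharp, C-double-sharp, F-double-sharp.
Shared: C-double-sharp.

C-double-sharp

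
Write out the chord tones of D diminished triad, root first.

D F A-flat

D diminished triad: diminished triad on D.
- root: D
- minor 3rd: F
- diminished 5th: A-flat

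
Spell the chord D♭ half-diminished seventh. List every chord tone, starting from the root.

D♭ half-diminished seventh: half-diminished seventh on Db.
root → Db
3rd (minor 3rd) → Fb
5th (diminished 5th) → Abb
7th (minor 7th) → Cb

Db, Fb, Abb, Cb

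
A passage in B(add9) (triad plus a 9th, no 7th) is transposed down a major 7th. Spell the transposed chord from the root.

Transposed root: B → C (major 7th down). So we spell C added-ninth:
Root: C
Major 3rd (3rd): E
Perfect 5th (5th): G
Major 9th (9th): D

C  E  G  D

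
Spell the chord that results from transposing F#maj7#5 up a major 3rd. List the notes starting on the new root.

A major 3rd up from F♯ is A♯, so the new chord is A♯ augmented major seventh.
root → A♯
3rd (major 3rd) → C𝄪
5th (augmented 5th) → E𝄪
7th (major 7th) → G𝄪

A♯, C𝄪, E𝄪, G𝄪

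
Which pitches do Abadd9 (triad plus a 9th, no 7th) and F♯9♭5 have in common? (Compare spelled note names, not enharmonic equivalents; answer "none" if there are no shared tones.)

Abadd9 = Ab, C, Eb, Bb.
F♯9♭5 = F#, A#, C, E, G#.
Shared: C.

C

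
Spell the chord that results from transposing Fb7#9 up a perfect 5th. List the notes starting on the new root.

A perfect 5th up from Fb is Cb, so the new chord is Cb dominant seventh sharp nine.
root → Cb
3rd (major 3rd) → Eb
5th (perfect 5th) → Gb
7th (minor 7th) → Bbb
9th (augmented 9th) → D

Cb, Eb, Gb, Bbb, D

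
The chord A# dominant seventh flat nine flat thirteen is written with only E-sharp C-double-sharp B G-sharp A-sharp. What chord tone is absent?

F-sharp

A# dominant seventh flat nine flat thirteen = A-sharp, C-double-sharp, E-sharp, G-sharp, B, F-sharp. The voicing lacks the 13th (minor 13th), F-sharp.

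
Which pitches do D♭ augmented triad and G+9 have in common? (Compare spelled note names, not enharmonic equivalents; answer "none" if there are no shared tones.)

F, A

D♭ augmented triad: D♭ F A
G+9: G B D♯ F A
Common to both → F, A.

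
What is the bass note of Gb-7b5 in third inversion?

F♭

Gb-7b5 in root position is G♭–B𝄫–D𝄫–F♭.
Third inversion places the seventh in the bass, which is F♭.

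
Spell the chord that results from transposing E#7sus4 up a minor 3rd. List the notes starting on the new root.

A minor 3rd up from E# is G#, so the new chord is G# dominant seventh suspended fourth.
- root: G#
- perfect 4th: C#
- perfect 5th: D#
- minor 7th: F#

G#, C#, D#, F#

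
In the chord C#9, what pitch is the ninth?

D#

Root of C#9 = C#. The 9th is a major 9th: C# up a major 9th → D#.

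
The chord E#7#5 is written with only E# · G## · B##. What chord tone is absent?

D#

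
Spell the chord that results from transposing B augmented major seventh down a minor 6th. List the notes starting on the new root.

D#  F##  A##  C##

A minor 6th down from B is D#, so the new chord is D# augmented major seventh.
- root: D#
- major 3rd: F##
- augmented 5th: A##
- major 7th: C##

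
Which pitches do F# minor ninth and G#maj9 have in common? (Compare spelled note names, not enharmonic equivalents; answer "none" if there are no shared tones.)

G#

F# minor ninth = F#, A, C#, E, G#.
G#maj9 = G#, B#, D#, F##, A#.
Shared: G#.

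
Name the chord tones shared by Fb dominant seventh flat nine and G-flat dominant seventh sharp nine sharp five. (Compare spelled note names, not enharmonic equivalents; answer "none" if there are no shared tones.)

F-flat

Fb dominant seventh flat nine = F-flat, A-flat, C-flat, E-double-flat, G-double-flat.
G-flat dominant seventh sharp nine sharp five = G-flat, B-flat, D, F-flat, A.
Shared: F-flat.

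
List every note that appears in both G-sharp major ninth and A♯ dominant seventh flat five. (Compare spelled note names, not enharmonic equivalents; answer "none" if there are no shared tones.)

G-sharp, A-sharp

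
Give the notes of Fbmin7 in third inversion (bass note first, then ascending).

Ebb Fb Abb Cb

Fbmin7 = Fb–Abb–Cb–Ebb; third inversion → seventh (Ebb) lowest.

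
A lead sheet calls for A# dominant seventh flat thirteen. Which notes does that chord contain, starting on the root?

A#, C##, E#, G#, F#

A# dominant seventh flat thirteen: dominant seventh flat thirteen on A#.
Root: A#
Major 3rd (3rd): C##
Perfect 5th (5th): E#
Minor 7th (7th): G#
Minor 13th (13th): F#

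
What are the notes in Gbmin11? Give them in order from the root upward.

Root Gb, quality minor eleventh:
- root: Gb
- minor 3rd: Bbb
- perfect 5th: Db
- minor 7th: Fb
- major 9th: Ab
- perfect 11th: Cb

Gb Bbb Db Fb Ab Cb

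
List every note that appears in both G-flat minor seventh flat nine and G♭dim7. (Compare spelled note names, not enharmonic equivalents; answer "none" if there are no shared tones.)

Gb, Bbb

G-flat minor seventh flat nine: Gb Bbb Db Fb Abb
G♭dim7: Gb Bbb Dbb Fbb
Common to both → Gb, Bbb.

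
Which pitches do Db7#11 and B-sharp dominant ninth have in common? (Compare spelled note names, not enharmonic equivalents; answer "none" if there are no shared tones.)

none

Db7#11 = D♭, F, A♭, C♭, G.
B-sharp dominant ninth = B♯, D𝄪, F𝄪, A♯, C𝄪.
Shared: none.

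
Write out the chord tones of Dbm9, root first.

Root Db, quality minor ninth:
root → Db
3rd (minor 3rd) → Fb
5th (perfect 5th) → Ab
7th (minor 7th) → Cb
9th (major 9th) → Eb

Db  Fb  Ab  Cb  Eb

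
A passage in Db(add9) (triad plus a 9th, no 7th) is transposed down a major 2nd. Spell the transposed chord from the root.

Cb, Eb, Gb, Db

A major 2nd down from Db is Cb, so the new chord is Cb added-ninth.
- root: Cb
- major 3rd: Eb
- perfect 5th: Gb
- major 9th: Db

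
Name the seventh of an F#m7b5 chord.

E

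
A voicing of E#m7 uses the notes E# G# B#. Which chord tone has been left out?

D#

E#m7 = E#, G#, B#, D#. The voicing lacks the 7th (minor 7th), D#.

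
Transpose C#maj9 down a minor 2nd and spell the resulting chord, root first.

B# – D## – F## – A## – C##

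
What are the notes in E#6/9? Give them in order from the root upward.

E#6/9 is a six-nine built on E♯.
root → E♯
3rd (major 3rd) → G𝄪
5th (perfect 5th) → B♯
6th (major 6th) → C𝄪
9th (major 9th) → F𝄪

E♯ – G𝄪 – B♯ – C𝄪 – F𝄪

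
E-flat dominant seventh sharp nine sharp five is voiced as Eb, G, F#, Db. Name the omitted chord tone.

B

The full E-flat dominant seventh sharp nine sharp five chord is Eb, G, B, Db, F#.
Comparing with the voicing, the augmented 5th (5th) — B — is absent.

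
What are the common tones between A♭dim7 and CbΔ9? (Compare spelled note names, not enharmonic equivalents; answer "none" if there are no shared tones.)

Cb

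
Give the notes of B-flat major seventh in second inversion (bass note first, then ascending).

F, A, B-flat, D

In root position, B-flat major seventh is B-flat–D–F–A.
Second inversion puts the fifth (F) in the bass.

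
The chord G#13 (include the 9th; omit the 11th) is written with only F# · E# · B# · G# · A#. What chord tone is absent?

D#

G#13 = G#, B#, D#, F#, A#, E#. The voicing lacks the 5th (perfect 5th), D#.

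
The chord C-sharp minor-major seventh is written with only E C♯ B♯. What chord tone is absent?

G♯

C-sharp minor-major seventh = C♯, E, G♯, B♯. The voicing lacks the 5th (perfect 5th), G♯.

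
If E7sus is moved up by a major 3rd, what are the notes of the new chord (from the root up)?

E up a major 3rd → G#. New chord: G# dominant seventh suspended fourth.
root → G#
4th (perfect 4th) → C#
5th (perfect 5th) → D#
7th (minor 7th) → F#

G# – C# – D# – F#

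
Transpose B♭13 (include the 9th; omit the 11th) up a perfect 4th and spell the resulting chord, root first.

Eb – G – Bb – Db – F – C

Bb up a perfect 4th → Eb. New chord: Eb dominant thirteenth.
Eb — root
G — major 3rd
Bb — perfect 5th
Db — minor 7th
F — major 9th
C — major 13th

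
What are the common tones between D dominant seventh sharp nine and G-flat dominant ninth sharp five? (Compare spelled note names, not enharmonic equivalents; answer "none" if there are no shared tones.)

D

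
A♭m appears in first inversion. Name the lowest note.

A♭m in root position is Ab–Cb–Eb.
First inversion places the third in the bass, which is Cb.

Cb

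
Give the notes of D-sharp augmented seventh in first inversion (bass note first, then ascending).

In root position, D-sharp augmented seventh is D-sharp–F-double-sharp–A-double-sharp–C-sharp.
First inversion puts the third (F-double-sharp) in the bass.

F-double-sharp, A-double-sharp, C-sharp, D-sharp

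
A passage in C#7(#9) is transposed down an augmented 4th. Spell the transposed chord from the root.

C# down an augmented 4th → G. New chord: G dominant seventh sharp nine.
G — root
B — major 3rd
D — perfect 5th
F — minor 7th
A# — augmented 9th

G – B – D – F – A#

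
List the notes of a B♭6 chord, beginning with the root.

B♭6 is a major sixth built on Bb.
Bb — root
D — major 3rd
F — perfect 5th
G — major 6th

Bb, D, F, G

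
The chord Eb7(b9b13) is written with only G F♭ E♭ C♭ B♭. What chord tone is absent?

D♭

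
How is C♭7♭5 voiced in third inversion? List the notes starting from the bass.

Bbb  Cb  Eb  Gbb

C♭7♭5 = Cb–Eb–Gbb–Bbb; third inversion → seventh (Bbb) lowest.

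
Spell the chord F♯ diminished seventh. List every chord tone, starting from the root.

F# A C Eb

F♯ diminished seventh is a diminished seventh built on F#.
F# — root
A — minor 3rd
C — diminished 5th
Eb — diminished 7th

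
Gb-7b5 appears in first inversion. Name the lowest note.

B𝄫

Gb-7b5 = G♭–B𝄫–D𝄫–F♭. First inversion → third in the bass = B𝄫.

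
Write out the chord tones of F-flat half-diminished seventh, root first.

F-flat A-double-flat C-double-flat E-double-flat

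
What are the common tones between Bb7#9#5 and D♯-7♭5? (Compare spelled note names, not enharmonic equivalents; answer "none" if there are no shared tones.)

Bb7#9#5: Bb D F# Ab C#
D♯-7♭5: D# F# A C#
Common to both → F#, C#.

F# – C#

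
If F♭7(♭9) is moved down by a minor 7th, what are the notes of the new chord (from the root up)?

G♭, B♭, D♭, F♭, A𝄫

F♭ down a minor 7th → G♭. New chord: G♭ dominant seventh flat nine.
Root: G♭
Major 3rd (3rd): B♭
Perfect 5th (5th): D♭
Minor 7th (7th): F♭
Minor 9th (9th): A𝄫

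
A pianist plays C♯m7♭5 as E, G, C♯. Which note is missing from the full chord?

C♯m7♭5 = C♯, E, G, B. The voicing lacks the 7th (minor 7th), B.

B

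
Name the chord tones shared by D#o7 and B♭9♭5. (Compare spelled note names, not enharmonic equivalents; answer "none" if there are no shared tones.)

D#o7 = D#, F#, A, C.
B♭9♭5 = Bb, D, Fb, Ab, C.
Shared: C.

C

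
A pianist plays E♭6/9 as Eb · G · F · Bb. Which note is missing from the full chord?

E♭6/9 = Eb, G, Bb, C, F. The voicing lacks the 6th (major 6th), C.

C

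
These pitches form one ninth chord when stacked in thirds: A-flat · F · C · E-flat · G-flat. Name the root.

F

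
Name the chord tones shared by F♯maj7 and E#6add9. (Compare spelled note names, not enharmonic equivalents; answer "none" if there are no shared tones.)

E♯

F♯maj7: F♯ A♯ C♯ E♯
E#6add9: E♯ G𝄪 B♯ C𝄪 F𝄪
Common to both → E♯.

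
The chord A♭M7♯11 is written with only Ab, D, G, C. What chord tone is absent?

Eb

A♭M7♯11 = Ab, C, Eb, G, D. The voicing lacks the 5th (perfect 5th), Eb.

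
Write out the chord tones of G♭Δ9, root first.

Gb, Bb, Db, F, Ab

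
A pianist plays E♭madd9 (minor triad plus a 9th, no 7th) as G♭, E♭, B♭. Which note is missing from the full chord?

The full E♭madd9 chord is E♭, G♭, B♭, F.
Comparing with the voicing, the major 9th (9th) — F — is absent.

F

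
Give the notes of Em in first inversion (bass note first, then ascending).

Em = E–G–B; first inversion → third (G) lowest.

G, B, E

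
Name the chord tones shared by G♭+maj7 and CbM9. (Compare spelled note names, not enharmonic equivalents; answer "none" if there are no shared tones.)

Gb – Bb

G♭+maj7 = Gb, Bb, D, F.
CbM9 = Cb, Eb, Gb, Bb, Db.
Shared: Gb, Bb.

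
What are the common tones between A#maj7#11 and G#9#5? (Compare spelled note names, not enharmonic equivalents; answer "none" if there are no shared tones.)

A# D##

A#maj7#11 = A#, C##, E#, G##, D##.
G#9#5 = G#, B#, D##, F#, A#.
Shared: A#, D##.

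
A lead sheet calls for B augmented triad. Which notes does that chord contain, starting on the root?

B D# F##

B augmented triad: augmented triad on B.
root → B
3rd (major 3rd) → D#
5th (augmented 5th) → F##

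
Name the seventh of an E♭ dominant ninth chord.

E♭ dominant ninth is built on E-flat; its 7th is a minor 7th above the root.
A seventh above E uses the letter D, and the minor 7th above E-flat is D-flat.

D-flat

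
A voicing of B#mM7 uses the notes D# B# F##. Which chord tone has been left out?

The full B#mM7 chord is B#, D#, F##, A##.
Comparing with the voicing, the major 7th (7th) — A## — is absent.

A##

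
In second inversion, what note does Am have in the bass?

Am in root position is A–C–E.
Second inversion places the fifth in the bass, which is E.

E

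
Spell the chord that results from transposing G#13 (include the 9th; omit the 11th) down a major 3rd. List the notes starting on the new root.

E G# B D F# C#

Transposed root: G# → E (major 3rd down). So we spell E dominant thirteenth:
E — root
G# — major 3rd
B — perfect 5th
D — minor 7th
F# — major 9th
C# — major 13th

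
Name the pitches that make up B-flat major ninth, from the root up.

B-flat  D  F  A  C

B-flat major ninth: major ninth on B-flat.
- root: B-flat
- major 3rd: D
- perfect 5th: F
- major 7th: A
- major 9th: C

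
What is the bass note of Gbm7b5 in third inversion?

Gbm7b5 in root position is Gb–Bbb–Dbb–Fb.
Third inversion places the seventh in the bass, which is Fb.

Fb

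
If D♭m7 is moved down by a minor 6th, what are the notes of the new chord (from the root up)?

F – Ab – C – Eb

Db down a minor 6th → F. New chord: F minor seventh.
F — root
Ab — minor 3rd
C — perfect 5th
Eb — minor 7th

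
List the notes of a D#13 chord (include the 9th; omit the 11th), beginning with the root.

Root D#, quality dominant thirteenth:
Root: D#
Major 3rd (3rd): F##
Perfect 5th (5th): A#
Minor 7th (7th): C#
Major 9th (9th): E#
Major 13th (13th): B#

D#  F##  A#  C#  E#  B#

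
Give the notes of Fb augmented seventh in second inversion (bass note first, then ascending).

Fb augmented seventh = F-flat–A-flat–C–E-double-flat; second inversion → fifth (C) lowest.

C – E-double-flat – F-flat – A-flat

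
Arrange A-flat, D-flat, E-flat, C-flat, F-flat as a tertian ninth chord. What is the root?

D-flat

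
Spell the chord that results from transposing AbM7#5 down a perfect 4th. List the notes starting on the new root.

Ab down a perfect 4th → Eb. New chord: Eb augmented major seventh.
root → Eb
3rd (major 3rd) → G
5th (augmented 5th) → B
7th (major 7th) → D

Eb  G  B  D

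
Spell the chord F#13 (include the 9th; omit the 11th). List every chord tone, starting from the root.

F#, A#, C#, E, G#, D#

Root F#, quality dominant thirteenth:
root → F#
3rd (major 3rd) → A#
5th (perfect 5th) → C#
7th (minor 7th) → E
9th (major 9th) → G#
13th (major 13th) → D#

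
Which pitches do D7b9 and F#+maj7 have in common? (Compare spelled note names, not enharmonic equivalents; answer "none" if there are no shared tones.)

F#

D7b9 = D, F#, A, C, Eb.
F#+maj7 = F#, A#, C##, E#.
Shared: F#.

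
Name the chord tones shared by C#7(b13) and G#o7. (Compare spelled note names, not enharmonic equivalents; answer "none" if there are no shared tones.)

G#, B

C#7(b13) = C#, E#, G#, B, A.
G#o7 = G#, B, D, F.
Shared: G#, B.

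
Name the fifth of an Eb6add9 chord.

Eb6add9 is built on Eb; its 5th is a perfect 5th above the root.
A fifth above E uses the letter B, and the perfect 5th above Eb is Bb.

Bb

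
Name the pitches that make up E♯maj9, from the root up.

E#  G##  B#  D##  F##

E♯maj9: major ninth on E#.
root → E#
3rd (major 3rd) → G##
5th (perfect 5th) → B#
7th (major 7th) → D##
9th (major 9th) → F##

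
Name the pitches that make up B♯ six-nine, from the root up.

B# – D## – F## – G## – C##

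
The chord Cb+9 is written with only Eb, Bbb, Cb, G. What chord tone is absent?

Db

The full Cb+9 chord is Cb, Eb, G, Bbb, Db.
Comparing with the voicing, the major 9th (9th) — Db — is absent.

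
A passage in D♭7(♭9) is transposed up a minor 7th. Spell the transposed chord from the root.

A minor 7th up from Db is Cb, so the new chord is Cb dominant seventh flat nine.
root → Cb
3rd (major 3rd) → Eb
5th (perfect 5th) → Gb
7th (minor 7th) → Bbb
9th (minor 9th) → Dbb

Cb – Eb – Gb – Bbb – Dbb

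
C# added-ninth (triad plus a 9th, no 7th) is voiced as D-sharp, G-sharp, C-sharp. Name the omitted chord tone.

E-sharp

C# added-ninth = C-sharp, E-sharp, G-sharp, D-sharp. The voicing lacks the 3rd (major 3rd), E-sharp.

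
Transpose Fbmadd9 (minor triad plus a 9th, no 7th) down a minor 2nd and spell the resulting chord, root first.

Eb – Gb – Bb – F

Fb down a minor 2nd → Eb. New chord: Eb minor added-ninth.
Eb — root
Gb — minor 3rd
Bb — perfect 5th
F — major 9th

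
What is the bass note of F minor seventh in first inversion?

Ab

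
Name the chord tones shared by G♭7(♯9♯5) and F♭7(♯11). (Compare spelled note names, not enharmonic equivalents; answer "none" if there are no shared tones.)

Bb, Fb

G♭7(♯9♯5): Gb Bb D Fb A
F♭7(♯11): Fb Ab Cb Ebb Bb
Common to both → Bb, Fb.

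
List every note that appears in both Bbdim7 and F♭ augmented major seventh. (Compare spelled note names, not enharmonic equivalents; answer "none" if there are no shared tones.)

Bbdim7 = Bb, Db, Fb, Abb.
F♭ augmented major seventh = Fb, Ab, C, Eb.
Shared: Fb.

Fb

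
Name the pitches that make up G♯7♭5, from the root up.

G# B# D F#

Root G#, quality dominant seventh flat five:
- root: G#
- major 3rd: B#
- diminished 5th: D
- minor 7th: F#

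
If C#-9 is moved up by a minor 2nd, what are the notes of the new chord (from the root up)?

D F A C E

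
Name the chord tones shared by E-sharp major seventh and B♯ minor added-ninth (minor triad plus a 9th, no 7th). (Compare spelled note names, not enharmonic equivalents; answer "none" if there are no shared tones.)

E-sharp major seventh = E-sharp, G-double-sharp, B-sharp, D-double-sharp.
B♯ minor added-ninth = B-sharp, D-sharp, F-double-sharp, C-double-sharp.
Shared: B-sharp.

B-sharp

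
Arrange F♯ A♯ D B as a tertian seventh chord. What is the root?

B

Stacking in thirds gives B – D – F♯ – A♯, so B is the root — B minor-major seventh.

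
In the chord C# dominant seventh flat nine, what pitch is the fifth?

G♯

Root of C# dominant seventh flat nine = C♯. The 5th is a perfect 5th: C♯ up a perfect 5th → G♯.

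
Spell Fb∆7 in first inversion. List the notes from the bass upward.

Ab, Cb, Eb, Fb

In root position, Fb∆7 is Fb–Ab–Cb–Eb.
First inversion puts the third (Ab) in the bass.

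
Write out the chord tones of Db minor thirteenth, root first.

Db Fb Ab Cb Eb Gb Bb

Db minor thirteenth: minor thirteenth on Db.
root → Db
3rd (minor 3rd) → Fb
5th (perfect 5th) → Ab
7th (minor 7th) → Cb
9th (major 9th) → Eb
11th (perfect 11th) → Gb
13th (major 13th) → Bb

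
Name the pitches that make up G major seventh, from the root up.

G major seventh: major seventh on G.
root → G
3rd (major 3rd) → B
5th (perfect 5th) → D
7th (major 7th) → F#

G B D F#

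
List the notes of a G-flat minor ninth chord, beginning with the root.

G-flat minor ninth: minor ninth on Gb.
Root: Gb
Minor 3rd (3rd): Bbb
Perfect 5th (5th): Db
Minor 7th (7th): Fb
Major 9th (9th): Ab

Gb, Bbb, Db, Fb, Ab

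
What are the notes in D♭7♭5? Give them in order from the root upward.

D♭7♭5 is a dominant seventh flat five built on Db.
- root: Db
- major 3rd: F
- diminished 5th: Abb
- minor 7th: Cb

Db, F, Abb, Cb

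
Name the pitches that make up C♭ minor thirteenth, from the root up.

C♭ minor thirteenth is a minor thirteenth built on Cb.
Root: Cb
Minor 3rd (3rd): Ebb
Perfect 5th (5th): Gb
Minor 7th (7th): Bbb
Major 9th (9th): Db
Perfect 11th (11th): Fb
Major 13th (13th): Ab

Cb  Ebb  Gb  Bbb  Db  Fb  Ab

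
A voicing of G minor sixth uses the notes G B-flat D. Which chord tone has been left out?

E

G minor sixth = G, B-flat, D, E. The voicing lacks the 6th (major 6th), E.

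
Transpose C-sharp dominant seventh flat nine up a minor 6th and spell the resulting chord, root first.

A, C#, E, G, Bb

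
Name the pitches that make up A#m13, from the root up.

A♯  C♯  E♯  G♯  B♯  D♯  F𝄪

A#m13 is a minor thirteenth built on A♯.
root → A♯
3rd (minor 3rd) → C♯
5th (perfect 5th) → E♯
7th (minor 7th) → G♯
9th (major 9th) → B♯
11th (perfect 11th) → D♯
13th (major 13th) → F𝄪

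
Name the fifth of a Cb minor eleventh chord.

Root of Cb minor eleventh = C-flat. The 5th is a perfect 5th: C-flat up a perfect 5th → G-flat.

G-flat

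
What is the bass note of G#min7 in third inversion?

G#min7 in root position is G#–B–D#–F#.
Third inversion places the seventh in the bass, which is F#.

F#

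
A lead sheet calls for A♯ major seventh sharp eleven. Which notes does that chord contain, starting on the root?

A-sharp – C-double-sharp – E-sharp – G-double-sharp – D-double-sharp

A♯ major seventh sharp eleven is a major seventh sharp eleven built on A-sharp.
A-sharp — root
C-double-sharp — major 3rd
E-sharp — perfect 5th
G-double-sharp — major 7th
D-double-sharp — augmented 11th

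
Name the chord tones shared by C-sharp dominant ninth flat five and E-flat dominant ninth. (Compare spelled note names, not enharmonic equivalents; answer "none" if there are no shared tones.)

G

C-sharp dominant ninth flat five: C-sharp E-sharp G B D-sharp
E-flat dominant ninth: E-flat G B-flat D-flat F
Common to both → G.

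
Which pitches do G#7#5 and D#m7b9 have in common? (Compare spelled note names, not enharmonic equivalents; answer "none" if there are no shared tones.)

G#7#5: G# B# D## F#
D#m7b9: D# F# A# C# E
Common to both → F#.

F#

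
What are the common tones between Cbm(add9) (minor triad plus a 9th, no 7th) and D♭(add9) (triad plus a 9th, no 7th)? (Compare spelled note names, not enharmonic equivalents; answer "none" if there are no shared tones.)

Cbm(add9) = Cb, Ebb, Gb, Db.
D♭(add9) = Db, F, Ab, Eb.
Shared: Db.

Db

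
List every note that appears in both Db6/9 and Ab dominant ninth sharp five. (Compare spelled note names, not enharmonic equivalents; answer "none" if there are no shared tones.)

A♭, B♭

Db6/9: D♭ F A♭ B♭ E♭
Ab dominant ninth sharp five: A♭ C E G♭ B♭
Common to both → A♭, B♭.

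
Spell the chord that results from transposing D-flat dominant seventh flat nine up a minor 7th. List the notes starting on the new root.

C♭  E♭  G♭  B𝄫  D𝄫

A minor 7th up from D♭ is C♭, so the new chord is C♭ dominant seventh flat nine.
C♭ — root
E♭ — major 3rd
G♭ — perfect 5th
B𝄫 — minor 7th
D𝄫 — minor 9th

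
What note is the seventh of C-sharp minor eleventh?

Root of C-sharp minor eleventh = C-sharp. The 7th is a minor 7th: C-sharp up a minor 7th → B.

B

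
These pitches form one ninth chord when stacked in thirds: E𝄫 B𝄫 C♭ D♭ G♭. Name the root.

Stacking in thirds gives C♭ – E𝄫 – G♭ – B𝄫 – D♭, so C♭ is the root — C♭ minor ninth.

C♭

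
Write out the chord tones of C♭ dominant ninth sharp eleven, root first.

Cb, Eb, Gb, Bbb, Db, F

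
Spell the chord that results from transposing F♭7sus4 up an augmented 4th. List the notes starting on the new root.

Bb – Eb – F – Ab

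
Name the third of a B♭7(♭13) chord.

B♭7(♭13) is built on B♭; its 3rd is a major 3rd above the root.
A third above B uses the letter D, and the major 3rd above B♭ is D.

D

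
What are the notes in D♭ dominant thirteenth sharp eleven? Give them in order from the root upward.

D♭, F, A♭, C♭, E♭, G, B♭

Root D♭, quality dominant thirteenth sharp eleven:
root → D♭
3rd (major 3rd) → F
5th (perfect 5th) → A♭
7th (minor 7th) → C♭
9th (major 9th) → E♭
11th (augmented 11th) → G
13th (major 13th) → B♭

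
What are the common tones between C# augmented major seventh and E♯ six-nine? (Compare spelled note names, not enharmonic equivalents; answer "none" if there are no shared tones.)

C# augmented major seventh: C-sharp E-sharp G-double-sharp B-sharp
E♯ six-nine: E-sharp G-double-sharp B-sharp C-double-sharp F-double-sharp
Common to both → E-sharp, G-double-sharp, B-sharp.

E-sharp – G-double-sharp – B-sharp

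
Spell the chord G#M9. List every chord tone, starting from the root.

G# B# D# F## A#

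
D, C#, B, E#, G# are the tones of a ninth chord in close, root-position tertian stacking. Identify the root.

C#

Stacking in thirds gives C# – E# – G# – B – D, so C# is the root — C# dominant seventh flat nine.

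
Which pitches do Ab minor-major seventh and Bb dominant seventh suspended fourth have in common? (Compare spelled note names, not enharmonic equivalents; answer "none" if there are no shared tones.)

Ab minor-major seventh = A-flat, C-flat, E-flat, G.
Bb dominant seventh suspended fourth = B-flat, E-flat, F, A-flat.
Shared: A-flat, E-flat.

A-flat – E-flat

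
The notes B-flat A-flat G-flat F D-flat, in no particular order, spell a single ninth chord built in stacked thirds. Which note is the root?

Stacking in thirds gives G-flat – B-flat – D-flat – F – A-flat, so G-flat is the root — G-flat major ninth.

G-flat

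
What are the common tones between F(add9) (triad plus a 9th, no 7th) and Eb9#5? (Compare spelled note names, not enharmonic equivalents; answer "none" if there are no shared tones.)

F, G

F(add9) = F, A, C, G.
Eb9#5 = E♭, G, B, D♭, F.
Shared: F, G.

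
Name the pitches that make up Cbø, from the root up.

Root Cb, quality half-diminished seventh:
Root: Cb
Minor 3rd (3rd): Ebb
Diminished 5th (5th): Gbb
Minor 7th (7th): Bbb

Cb – Ebb – Gbb – Bbb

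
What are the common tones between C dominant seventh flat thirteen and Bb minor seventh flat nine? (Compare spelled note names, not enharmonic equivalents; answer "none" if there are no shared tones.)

C dominant seventh flat thirteen = C, E, G, B-flat, A-flat.
Bb minor seventh flat nine = B-flat, D-flat, F, A-flat, C-flat.
Shared: B-flat, A-flat.

B-flat  A-flat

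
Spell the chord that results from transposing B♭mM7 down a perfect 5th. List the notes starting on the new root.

Eb, Gb, Bb, D

Transposed root: Bb → Eb (perfect 5th down). So we spell Eb minor-major seventh:
Eb — root
Gb — minor 3rd
Bb — perfect 5th
D — major 7th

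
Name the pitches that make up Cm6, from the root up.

C – Eb – G – A

Root C, quality minor sixth:
- root: C
- minor 3rd: Eb
- perfect 5th: G
- major 6th: A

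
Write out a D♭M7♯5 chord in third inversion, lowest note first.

C, D♭, F, A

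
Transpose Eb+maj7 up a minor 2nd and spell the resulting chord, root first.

Fb Ab C Eb

Eb up a minor 2nd → Fb. New chord: Fb augmented major seventh.
Root: Fb
Major 3rd (3rd): Ab
Augmented 5th (5th): C
Major 7th (7th): Eb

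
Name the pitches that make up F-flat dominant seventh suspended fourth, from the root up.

F-flat, B-double-flat, C-flat, E-double-flat

F-flat dominant seventh suspended fourth: dominant seventh suspended fourth on F-flat.
Root: F-flat
Perfect 4th (4th): B-double-flat
Perfect 5th (5th): C-flat
Minor 7th (7th): E-double-flat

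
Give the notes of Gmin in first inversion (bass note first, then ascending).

Gmin = G–Bb–D; first inversion → third (Bb) lowest.

Bb D G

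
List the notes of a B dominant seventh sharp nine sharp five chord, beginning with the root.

B dominant seventh sharp nine sharp five is a dominant seventh sharp nine sharp five built on B.
B — root
D-sharp — major 3rd
F-double-sharp — augmented 5th
A — minor 7th
C-double-sharp — augmented 9th

B D-sharp F-double-sharp A C-double-sharp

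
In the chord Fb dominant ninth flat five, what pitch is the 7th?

Ebb

Root of Fb dominant ninth flat five = Fb. The 7th is a minor 7th: Fb up a minor 7th → Ebb.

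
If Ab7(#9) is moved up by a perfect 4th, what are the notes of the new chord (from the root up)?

A♭ up a perfect 4th → D♭. New chord: D♭ dominant seventh sharp nine.
root → D♭
3rd (major 3rd) → F
5th (perfect 5th) → A♭
7th (minor 7th) → C♭
9th (augmented 9th) → E

D♭, F, A♭, C♭, E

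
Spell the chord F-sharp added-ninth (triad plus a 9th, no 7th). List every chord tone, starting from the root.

F#, A#, C#, G#

F-sharp added-ninth is an added-ninth built on F#.
- root: F#
- major 3rd: A#
- perfect 5th: C#
- major 9th: G#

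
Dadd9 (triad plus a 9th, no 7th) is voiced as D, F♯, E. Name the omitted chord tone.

The full Dadd9 chord is D, F♯, A, E.
Comparing with the voicing, the perfect 5th (5th) — A — is absent.

A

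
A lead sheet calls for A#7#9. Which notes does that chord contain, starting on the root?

Root A#, quality dominant seventh sharp nine:
- root: A#
- major 3rd: C##
- perfect 5th: E#
- minor 7th: G#
- augmented 9th: B##

A#, C##, E#, G#, B##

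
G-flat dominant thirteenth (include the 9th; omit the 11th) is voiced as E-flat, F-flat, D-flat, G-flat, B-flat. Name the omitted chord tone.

A-flat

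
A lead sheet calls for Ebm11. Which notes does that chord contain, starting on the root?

Eb – Gb – Bb – Db – F – Ab

Root Eb, quality minor eleventh:
root → Eb
3rd (minor 3rd) → Gb
5th (perfect 5th) → Bb
7th (minor 7th) → Db
9th (major 9th) → F
11th (perfect 11th) → Ab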